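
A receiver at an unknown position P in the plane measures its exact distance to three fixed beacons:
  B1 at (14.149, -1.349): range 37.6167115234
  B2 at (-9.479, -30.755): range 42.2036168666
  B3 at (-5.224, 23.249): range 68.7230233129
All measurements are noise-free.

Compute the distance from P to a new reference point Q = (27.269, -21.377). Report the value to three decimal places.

13.824

eq1: (x − 14.149)² + (y + 1.349)² = 37.6167115234²
eq2: (x + 9.479)² + (y + 30.755)² = 42.2036168666²
eq3: (x + 5.224)² + (y − 23.249)² = 68.7230233129²
eq1−eq3, eq1−eq2 (x²,y² cancel):
  -38.746·x + 49.196·y = -2942.044772
  -47.256·x − 58.812·y = 467.579173
det = -38.746·-58.812 − 49.196·-47.256 = 4603.535928
x = (-2942.044772·-58.812 − 49.196·467.579173) / 4603.535928 = 32.588974
y = (-38.746·467.579173 − -2942.044772·-47.256) / 4603.535928 = -34.135954
|P − Q| = √((32.588974 − 27.269)² + (-34.135954 − -21.377)²) = 13.823640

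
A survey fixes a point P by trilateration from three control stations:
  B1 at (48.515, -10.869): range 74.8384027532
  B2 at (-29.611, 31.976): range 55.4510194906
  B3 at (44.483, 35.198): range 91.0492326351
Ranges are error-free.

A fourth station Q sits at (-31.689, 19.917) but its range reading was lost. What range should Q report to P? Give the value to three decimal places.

eq1: (x − 48.515)² + (y + 10.869)² = 74.8384027532²
eq2: (x + 29.611)² + (y − 31.976)² = 55.4510194906²
eq3: (x − 44.483)² + (y − 35.198)² = 91.0492326351²
eq1−eq3, eq1−eq2 (x²,y² cancel):
  -8.064·x + 92.134·y = -1943.380130
  -156.252·x + 85.690·y = 1953.406475
det = -8.064·85.690 − 92.134·-156.252 = 13705.117608
x = (-1943.380130·85.690 − 92.134·1953.406475) / 13705.117608 = -25.282774
y = (-8.064·1953.406475 − -1943.380130·-156.252) / 13705.117608 = -23.305842
|P − Q| = √((-25.282774 − -31.689)² + (-23.305842 − 19.917)²) = 43.695009

43.695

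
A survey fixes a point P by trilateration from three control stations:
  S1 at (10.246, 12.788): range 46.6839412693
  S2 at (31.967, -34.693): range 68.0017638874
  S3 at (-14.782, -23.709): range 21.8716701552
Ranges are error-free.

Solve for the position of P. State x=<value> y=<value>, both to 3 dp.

x=-31.015 y=-9.051

eq1: (x − 10.246)² + (y − 12.788)² = 46.6839412693²
eq2: (x − 31.967)² + (y + 34.693)² = 68.0017638874²
eq3: (x + 14.782)² + (y + 23.709)² = 21.8716701552²
eq1−eq3, eq1−eq2 (x²,y² cancel):
  -50.056·x − 72.994·y = 2213.131162
  43.442·x − 94.962·y = -487.869641
det = -50.056·-94.962 − -72.994·43.442 = 7924.423220
x = (2213.131162·-94.962 − -72.994·-487.869641) / 7924.423220 = -31.014865
y = (-50.056·-487.869641 − 2213.131162·43.442) / 7924.423220 = -9.050759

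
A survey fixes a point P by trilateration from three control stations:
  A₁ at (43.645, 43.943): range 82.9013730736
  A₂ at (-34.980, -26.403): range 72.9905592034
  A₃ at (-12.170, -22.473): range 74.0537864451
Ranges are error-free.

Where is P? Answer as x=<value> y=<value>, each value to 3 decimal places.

x=-39.218 y=46.464

eq1: (x − 43.645)² + (y − 43.943)² = 82.9013730736²
eq2: (x + 34.980)² + (y + 26.403)² = 72.9905592034²
eq3: (x + 12.170)² + (y + 22.473)² = 74.0537864451²
eq2−eq1, eq2−eq3 (x²,y² cancel):
  157.250·x + 140.692·y = 370.138540
  45.620·x + 7.860·y = -1423.915734
det = 157.250·7.860 − 140.692·45.620 = -5182.384040
x = (370.138540·7.860 − 140.692·-1423.915734) / -5182.384040 = -39.218020
y = (157.250·-1423.915734 − 370.138540·45.620) / -5182.384040 = 46.464420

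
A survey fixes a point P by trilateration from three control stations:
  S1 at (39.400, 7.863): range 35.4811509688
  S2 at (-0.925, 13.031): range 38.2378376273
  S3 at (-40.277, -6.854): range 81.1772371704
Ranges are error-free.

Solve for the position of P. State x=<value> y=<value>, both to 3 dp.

x=25.616 y=40.557

eq1: (x − 39.400)² + (y − 7.863)² = 35.4811509688²
eq2: (x + 0.925)² + (y − 13.031)² = 38.2378376273²
eq3: (x + 40.277)² + (y + 6.854)² = 81.1772371704²
eq2−eq3, eq2−eq1 (x²,y² cancel):
  -78.704·x − 39.770·y = -3629.060149
  80.650·x − 10.336·y = 1646.744335
det = -78.704·-10.336 − -39.770·80.650 = 4020.935044
x = (-3629.060149·-10.336 − -39.770·1646.744335) / 4020.935044 = 25.616178
y = (-78.704·1646.744335 − -3629.060149·80.650) / 4020.935044 = 40.557316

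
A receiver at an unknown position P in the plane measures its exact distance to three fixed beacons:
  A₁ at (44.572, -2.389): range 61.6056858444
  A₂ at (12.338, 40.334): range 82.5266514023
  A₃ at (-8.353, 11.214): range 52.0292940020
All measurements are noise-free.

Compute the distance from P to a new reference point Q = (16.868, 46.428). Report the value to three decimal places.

eq1: (x − 44.572)² + (y + 2.389)² = 61.6056858444²
eq2: (x − 12.338)² + (y − 40.334)² = 82.5266514023²
eq3: (x + 8.353)² + (y − 11.214)² = 52.0292940020²
eq1−eq3, eq1−eq2 (x²,y² cancel):
  -105.850·x + 27.206·y = -708.631006
  -64.468·x + 85.446·y = -3228.700368
det = -105.850·85.446 − 27.206·-64.468 = -7290.542692
x = (-708.631006·85.446 − 27.206·-3228.700368) / -7290.542692 = -3.743252
y = (-105.850·-3228.700368 − -708.631006·-64.468) / -7290.542692 = -40.610682
|P − Q| = √((-3.743252 − 16.868)² + (-40.610682 − 46.428)²) = 89.445826

89.446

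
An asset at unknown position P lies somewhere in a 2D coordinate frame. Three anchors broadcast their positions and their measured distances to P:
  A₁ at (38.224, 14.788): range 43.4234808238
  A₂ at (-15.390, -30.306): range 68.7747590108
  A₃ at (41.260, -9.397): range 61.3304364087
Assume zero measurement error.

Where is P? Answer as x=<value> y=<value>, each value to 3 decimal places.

x=0.659 y=36.570

eq1: (x − 38.224)² + (y − 14.788)² = 43.4234808238²
eq2: (x + 15.390)² + (y + 30.306)² = 68.7747590108²
eq3: (x − 41.260)² + (y + 9.397)² = 61.3304364087²
eq3−eq1, eq3−eq2 (x²,y² cancel):
  -6.072·x + 48.370·y = 1764.891654
  -113.300·x − 41.818·y = -1603.930520
det = -6.072·-41.818 − 48.370·-113.300 = 5734.239896
x = (1764.891654·-41.818 − 48.370·-1603.930520) / 5734.239896 = 0.658828
y = (-6.072·-1603.930520 − 1764.891654·-113.300) / 5734.239896 = 36.570024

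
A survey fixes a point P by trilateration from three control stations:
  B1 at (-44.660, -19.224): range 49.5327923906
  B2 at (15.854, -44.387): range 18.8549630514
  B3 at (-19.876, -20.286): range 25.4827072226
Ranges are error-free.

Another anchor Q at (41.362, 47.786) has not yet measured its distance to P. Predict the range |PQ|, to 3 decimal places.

86.410

eq1: (x + 44.660)² + (y + 19.224)² = 49.5327923906²
eq2: (x − 15.854)² + (y + 44.387)² = 18.8549630514²
eq3: (x + 19.876)² + (y + 20.286)² = 25.4827072226²
eq1−eq3, eq1−eq2 (x²,y² cancel):
  49.568·x − 2.124·y = 246.628551
  121.028·x − 50.326·y = 1955.465199
det = 49.568·-50.326 − -2.124·121.028 = -2237.495696
x = (246.628551·-50.326 − -2.124·1955.465199) / -2237.495696 = 3.690921
y = (49.568·1955.465199 − 246.628551·121.028) / -2237.495696 = -29.979740
|P − Q| = √((3.690921 − 41.362)² + (-29.979740 − 47.786)²) = 86.409609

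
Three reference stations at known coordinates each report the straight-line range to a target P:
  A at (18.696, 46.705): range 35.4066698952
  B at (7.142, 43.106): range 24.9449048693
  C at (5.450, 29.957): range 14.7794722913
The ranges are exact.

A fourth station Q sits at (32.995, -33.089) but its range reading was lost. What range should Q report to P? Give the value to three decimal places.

69.187

eq1: (x − 18.696)² + (y − 46.705)² = 35.4066698952²
eq2: (x − 7.142)² + (y − 43.106)² = 24.9449048693²
eq3: (x − 5.450)² + (y − 29.957)² = 14.7794722913²
eq3−eq1, eq3−eq2 (x²,y² cancel):
  26.492·x + 33.496·y = 568.573620
  3.384·x + 26.298·y = 578.195573
det = 26.492·26.298 − 33.496·3.384 = 583.336152
x = (568.573620·26.298 − 33.496·578.195573) / 583.336152 = -7.568346
y = (26.492·578.195573 − 568.573620·3.384) / 583.336152 = 22.960182
|P − Q| = √((-7.568346 − 32.995)² + (22.960182 − -33.089)²) = 69.187396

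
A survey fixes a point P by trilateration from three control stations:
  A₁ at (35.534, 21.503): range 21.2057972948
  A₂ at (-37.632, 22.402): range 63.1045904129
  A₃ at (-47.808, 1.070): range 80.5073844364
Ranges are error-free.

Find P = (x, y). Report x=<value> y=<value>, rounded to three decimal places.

eq1: (x − 35.534)² + (y − 21.503)² = 21.2057972948²
eq2: (x + 37.632)² + (y − 22.402)² = 63.1045904129²
eq3: (x + 47.808)² + (y − 1.070)² = 80.5073844364²
eq2−eq1, eq2−eq3 (x²,y² cancel):
  146.332·x − 1.798·y = 3339.530629
  -20.352·x − 42.664·y = -2130.516882
det = 146.332·-42.664 − -1.798·-20.352 = -6279.701344
x = (3339.530629·-42.664 − -1.798·-2130.516882) / -6279.701344 = 23.298625
y = (146.332·-2130.516882 − 3339.530629·-20.352) / -6279.701344 = 38.822972

x=23.299 y=38.823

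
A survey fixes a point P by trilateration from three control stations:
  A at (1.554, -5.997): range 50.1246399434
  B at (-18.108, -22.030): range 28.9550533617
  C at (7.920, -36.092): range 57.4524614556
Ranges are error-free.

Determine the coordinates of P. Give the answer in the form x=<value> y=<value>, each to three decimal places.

x=-46.890 y=-18.868

eq1: (x − 1.554)² + (y + 5.997)² = 50.1246399434²
eq2: (x + 18.108)² + (y + 22.030)² = 28.9550533617²
eq3: (x − 7.920)² + (y + 36.092)² = 57.4524614556²
eq3−eq2, eq3−eq1 (x²,y² cancel):
  -52.056·x + 28.124·y = 1910.251912
  -12.732·x + 60.190·y = -538.674141
det = -52.056·60.190 − 28.124·-12.732 = -2775.175872
x = (1910.251912·60.190 − 28.124·-538.674141) / -2775.175872 = -46.889905
y = (-52.056·-538.674141 − 1910.251912·-12.732) / -2775.175872 = -18.868191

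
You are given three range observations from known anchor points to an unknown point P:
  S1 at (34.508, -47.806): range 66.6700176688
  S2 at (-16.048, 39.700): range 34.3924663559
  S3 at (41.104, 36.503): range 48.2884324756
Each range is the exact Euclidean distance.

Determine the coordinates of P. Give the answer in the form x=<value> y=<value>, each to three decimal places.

x=0.892 y=9.769

eq1: (x − 34.508)² + (y + 47.806)² = 66.6700176688²
eq2: (x + 16.048)² + (y − 39.700)² = 34.3924663559²
eq3: (x − 41.104)² + (y − 36.503)² = 48.2884324756²
eq1−eq3, eq1−eq2 (x²,y² cancel):
  13.192·x + 168.618·y = 1658.910670
  -101.112·x + 175.012·y = 1619.462118
det = 13.192·175.012 − 168.618·-101.112 = 19358.061520
x = (1658.910670·175.012 − 168.618·1619.462118) / 19358.061520 = 0.891557
y = (13.192·1619.462118 − 1658.910670·-101.112) / 19358.061520 = 9.768526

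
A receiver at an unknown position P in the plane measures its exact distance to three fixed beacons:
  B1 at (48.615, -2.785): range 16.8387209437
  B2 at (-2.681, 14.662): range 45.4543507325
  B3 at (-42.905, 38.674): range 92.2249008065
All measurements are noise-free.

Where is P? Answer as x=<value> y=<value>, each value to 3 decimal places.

eq1: (x − 48.615)² + (y + 2.785)² = 16.8387209437²
eq2: (x + 2.681)² + (y − 14.662)² = 45.4543507325²
eq3: (x + 42.905)² + (y − 38.674)² = 92.2249008065²
eq2−eq1, eq2−eq3 (x²,y² cancel):
  102.592·x − 34.894·y = 3931.567922
  -80.448·x + 48.024·y = -3324.979032
det = 102.592·48.024 − -34.894·-80.448 = 2119.725696
x = (3931.567922·48.024 − -34.894·-3324.979032) / 2119.725696 = 34.338311
y = (102.592·-3324.979032 − 3931.567922·-80.448) / 2119.725696 = -11.713531

x=34.338 y=-11.714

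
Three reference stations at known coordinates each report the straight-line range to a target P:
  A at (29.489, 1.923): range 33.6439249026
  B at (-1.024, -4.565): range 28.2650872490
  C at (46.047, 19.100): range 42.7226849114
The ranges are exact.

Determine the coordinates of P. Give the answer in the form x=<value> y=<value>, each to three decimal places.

x=3.534 y=23.330

eq1: (x − 29.489)² + (y − 1.923)² = 33.6439249026²
eq2: (x + 1.024)² + (y + 4.565)² = 28.2650872490²
eq3: (x − 46.047)² + (y − 19.100)² = 42.7226849114²
eq3−eq1, eq3−eq2 (x²,y² cancel):
  -33.116·x − 34.354·y = -918.523036
  -94.142·x − 47.330·y = -1436.935759
det = -33.116·-47.330 − -34.354·-94.142 = -1666.773988
x = (-918.523036·-47.330 − -34.354·-1436.935759) / -1666.773988 = 3.534250
y = (-33.116·-1436.935759 − -918.523036·-94.142) / -1666.773988 = 23.330116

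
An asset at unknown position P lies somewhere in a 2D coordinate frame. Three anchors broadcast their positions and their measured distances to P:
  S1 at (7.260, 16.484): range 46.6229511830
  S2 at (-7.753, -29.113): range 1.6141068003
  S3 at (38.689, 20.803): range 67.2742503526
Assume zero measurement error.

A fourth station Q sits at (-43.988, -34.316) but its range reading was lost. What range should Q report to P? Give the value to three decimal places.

eq1: (x − 7.260)² + (y − 16.484)² = 46.6229511830²
eq2: (x + 7.753)² + (y + 29.113)² = 1.6141068003²
eq3: (x − 38.689)² + (y − 20.803)² = 67.2742503526²
eq1−eq2, eq1−eq3 (x²,y² cancel):
  -30.026·x − 91.194·y = 2754.340158
  62.858·x + 8.638·y = -746.951509
det = -30.026·8.638 − -91.194·62.858 = 5472.907864
x = (2754.340158·8.638 − -91.194·-746.951509) / 5472.907864 = -8.099078
y = (-30.026·-746.951509 − 2754.340158·62.858) / 5472.907864 = -27.536431
|P − Q| = √((-8.099078 − -43.988)² + (-27.536431 − -34.316)²) = 36.523654

36.524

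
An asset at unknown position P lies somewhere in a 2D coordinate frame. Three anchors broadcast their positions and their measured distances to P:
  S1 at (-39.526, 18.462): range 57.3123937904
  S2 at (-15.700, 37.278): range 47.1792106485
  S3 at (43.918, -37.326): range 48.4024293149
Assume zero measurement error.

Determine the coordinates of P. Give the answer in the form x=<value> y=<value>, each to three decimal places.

eq1: (x + 39.526)² + (y − 18.462)² = 57.3123937904²
eq2: (x + 15.700)² + (y − 37.278)² = 47.1792106485²
eq3: (x − 43.918)² + (y + 37.326)² = 48.4024293149²
eq3−eq1, eq3−eq2 (x²,y² cancel):
  -166.888·x + 111.576·y = -2360.786198
  -119.236·x + 149.208·y = -1568.964470
det = -166.888·149.208 − 111.576·-119.236 = -11597.148768
x = (-2360.786198·149.208 − 111.576·-1568.964470) / -11597.148768 = 15.278704
y = (-166.888·-1568.964470 − -2360.786198·-119.236) / -11597.148768 = 1.694327

x=15.279 y=1.694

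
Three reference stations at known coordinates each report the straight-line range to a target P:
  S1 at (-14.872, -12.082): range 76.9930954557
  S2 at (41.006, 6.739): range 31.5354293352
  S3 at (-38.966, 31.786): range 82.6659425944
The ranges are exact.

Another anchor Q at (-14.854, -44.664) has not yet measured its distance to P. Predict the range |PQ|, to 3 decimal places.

101.305

eq1: (x + 14.872)² + (y + 12.082)² = 76.9930954557²
eq2: (x − 41.006)² + (y − 6.739)² = 31.5354293352²
eq3: (x + 38.966)² + (y − 31.786)² = 82.6659425944²
eq2−eq3, eq2−eq1 (x²,y² cancel):
  -159.944·x + 50.094·y = -5037.381967
  -111.756·x − 37.642·y = -6293.208493
det = -159.944·-37.642 − 50.094·-111.756 = 11618.917112
x = (-5037.381967·-37.642 − 50.094·-6293.208493) / 11618.917112 = 43.452338
y = (-159.944·-6293.208493 − -5037.381967·-111.756) / 11618.917112 = 38.179400
|P − Q| = √((43.452338 − -14.854)² + (38.179400 − -44.664)²) = 101.304778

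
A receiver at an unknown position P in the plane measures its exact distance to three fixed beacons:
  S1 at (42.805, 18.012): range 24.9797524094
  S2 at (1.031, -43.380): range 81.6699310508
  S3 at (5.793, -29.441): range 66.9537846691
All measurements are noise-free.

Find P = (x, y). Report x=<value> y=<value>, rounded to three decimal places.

x=24.381 y=34.881

eq1: (x − 42.805)² + (y − 18.012)² = 24.9797524094²
eq2: (x − 1.031)² + (y + 43.380)² = 81.6699310508²
eq3: (x − 5.793)² + (y + 29.441)² = 66.9537846691²
eq3−eq1, eq3−eq2 (x²,y² cancel):
  74.024·x + 94.906·y = 5115.190090
  -9.524·x − 27.878·y = -1204.612325
det = 74.024·-27.878 − 94.906·-9.524 = -1159.756328
x = (5115.190090·-27.878 − 94.906·-1204.612325) / -1159.756328 = 24.381270
y = (74.024·-1204.612325 − 5115.190090·-9.524) / -1159.756328 = 34.880734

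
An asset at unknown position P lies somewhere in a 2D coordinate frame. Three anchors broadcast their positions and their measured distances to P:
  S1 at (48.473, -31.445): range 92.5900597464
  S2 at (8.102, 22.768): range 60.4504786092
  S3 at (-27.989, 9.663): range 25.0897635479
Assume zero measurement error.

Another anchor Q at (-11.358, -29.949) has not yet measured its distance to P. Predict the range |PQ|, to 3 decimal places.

eq1: (x − 48.473)² + (y + 31.445)² = 92.5900597464²
eq2: (x − 8.102)² + (y − 22.768)² = 60.4504786092²
eq3: (x + 27.989)² + (y − 9.663)² = 25.0897635479²
eq3−eq2, eq3−eq1 (x²,y² cancel):
  72.182·x + 26.210·y = -3317.497591
  152.924·x − 82.216·y = -5481.760865
det = 72.182·-82.216 − 26.210·152.924 = -9942.653352
x = (-3317.497591·-82.216 − 26.210·-5481.760865) / -9942.653352 = -41.883018
y = (72.182·-5481.760865 − -3317.497591·152.924) / -9942.653352 = -11.228445
|P − Q| = √((-41.883018 − -11.358)² + (-11.228445 − -29.949)²) = 35.808322

35.808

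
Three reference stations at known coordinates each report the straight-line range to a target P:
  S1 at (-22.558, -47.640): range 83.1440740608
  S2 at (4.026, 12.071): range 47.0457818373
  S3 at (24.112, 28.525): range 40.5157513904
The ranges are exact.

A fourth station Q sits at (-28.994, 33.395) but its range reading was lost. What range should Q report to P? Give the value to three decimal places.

85.815

eq1: (x + 22.558)² + (y + 47.640)² = 83.1440740608²
eq2: (x − 4.026)² + (y − 12.071)² = 47.0457818373²
eq3: (x − 24.112)² + (y − 28.525)² = 40.5157513904²
eq2−eq3, eq2−eq1 (x²,y² cancel):
  40.172·x + 32.908·y = 1804.925930
  -53.168·x − 119.422·y = -2083.116216
det = 40.172·-119.422 − 32.908·-53.168 = -3047.768040
x = (1804.925930·-119.422 − 32.908·-2083.116216) / -3047.768040 = 48.230926
y = (40.172·-2083.116216 − 1804.925930·-53.168) / -3047.768040 = -4.029623
|P − Q| = √((48.230926 − -28.994)² + (-4.029623 − 33.395)²) = 85.815451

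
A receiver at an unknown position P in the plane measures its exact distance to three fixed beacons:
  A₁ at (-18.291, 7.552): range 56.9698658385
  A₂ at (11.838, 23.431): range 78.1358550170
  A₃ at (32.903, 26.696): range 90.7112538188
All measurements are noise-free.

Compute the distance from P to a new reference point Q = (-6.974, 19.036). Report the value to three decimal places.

eq1: (x + 18.291)² + (y − 7.552)² = 56.9698658385²
eq2: (x − 11.838)² + (y − 23.431)² = 78.1358550170²
eq3: (x − 32.903)² + (y − 26.696)² = 90.7112538188²
eq1−eq2, eq1−eq3 (x²,y² cancel):
  60.258·x + 31.758·y = -2562.089606
  102.388·x + 38.288·y = -3579.275516
det = 60.258·38.288 − 31.758·102.388 = -944.479800
x = (-2562.089606·38.288 − 31.758·-3579.275516) / -944.479800 = -16.488807
y = (60.258·-3579.275516 − -2562.089606·102.388) / -944.479800 = -49.389353
|P − Q| = √((-16.488807 − -6.974)² + (-49.389353 − 19.036)²) = 69.083721

69.084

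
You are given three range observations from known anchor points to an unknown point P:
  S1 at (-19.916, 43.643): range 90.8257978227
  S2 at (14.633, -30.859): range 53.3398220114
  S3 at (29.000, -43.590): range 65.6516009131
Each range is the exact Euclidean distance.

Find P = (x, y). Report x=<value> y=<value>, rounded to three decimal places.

eq1: (x + 19.916)² + (y − 43.643)² = 90.8257978227²
eq2: (x − 14.633)² + (y + 30.859)² = 53.3398220114²
eq3: (x − 29.000)² + (y + 43.590)² = 65.6516009131²
eq1−eq3, eq1−eq2 (x²,y² cancel):
  97.832·x − 174.466·y = 4378.922443
  69.098·x − 149.004·y = 4269.233003
det = 97.832·-149.004 − -174.466·69.098 = -2522.107660
x = (4378.922443·-149.004 − -174.466·4269.233003) / -2522.107660 = -36.619787
y = (97.832·4269.233003 − 4378.922443·69.098) / -2522.107660 = -45.633587

x=-36.620 y=-45.634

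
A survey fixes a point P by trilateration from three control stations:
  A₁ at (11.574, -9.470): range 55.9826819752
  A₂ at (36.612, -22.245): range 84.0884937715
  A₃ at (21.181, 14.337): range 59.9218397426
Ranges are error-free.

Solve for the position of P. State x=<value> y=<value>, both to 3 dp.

x=-38.736 y=15.085

eq1: (x − 11.574)² + (y + 9.470)² = 55.9826819752²
eq2: (x − 36.612)² + (y + 22.245)² = 84.0884937715²
eq3: (x − 21.181)² + (y − 14.337)² = 59.9218397426²
eq2−eq1, eq2−eq3 (x²,y² cancel):
  -50.076·x + 25.550·y = 2325.173911
  -30.862·x + 73.164·y = 2299.153668
det = -50.076·73.164 − 25.550·-30.862 = -2875.236364
x = (2325.173911·73.164 − 25.550·2299.153668) / -2875.236364 = -38.736171
y = (-50.076·2299.153668 − 2325.173911·-30.862) / -2875.236364 = 15.084987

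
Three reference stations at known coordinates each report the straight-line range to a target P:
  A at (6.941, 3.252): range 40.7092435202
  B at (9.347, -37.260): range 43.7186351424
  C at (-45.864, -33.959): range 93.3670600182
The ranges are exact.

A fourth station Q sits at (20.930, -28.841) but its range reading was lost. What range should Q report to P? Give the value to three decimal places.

29.399

eq1: (x − 6.941)² + (y − 3.252)² = 40.7092435202²
eq2: (x − 9.347)² + (y + 37.260)² = 43.7186351424²
eq3: (x + 45.864)² + (y + 33.959)² = 93.3670600182²
eq3−eq2, eq3−eq1 (x²,y² cancel):
  110.422·x − 6.602·y = 5025.042670
  105.610·x + 74.422·y = 3862.198196
det = 110.422·74.422 − -6.602·105.610 = 8915.063304
x = (5025.042670·74.422 − -6.602·3862.198196) / 8915.063304 = 44.808651
y = (110.422·3862.198196 − 5025.042670·105.610) / 8915.063304 = -11.690675
|P − Q| = √((44.808651 − 20.930)² + (-11.690675 − -28.841)²) = 29.399381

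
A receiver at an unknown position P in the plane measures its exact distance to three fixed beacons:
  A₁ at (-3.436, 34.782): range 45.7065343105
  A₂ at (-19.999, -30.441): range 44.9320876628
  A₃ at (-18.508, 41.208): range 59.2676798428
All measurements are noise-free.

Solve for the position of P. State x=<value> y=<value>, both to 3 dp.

x=17.578 y=-5.807

eq1: (x + 3.436)² + (y − 34.782)² = 45.7065343105²
eq2: (x + 19.999)² + (y + 30.441)² = 44.9320876628²
eq3: (x + 18.508)² + (y − 41.208)² = 59.2676798428²
eq2−eq1, eq2−eq3 (x²,y² cancel):
  33.126·x + 130.446·y = -175.215639
  2.982·x + 143.298·y = -779.734526
det = 33.126·143.298 − 130.446·2.982 = 4357.899576
x = (-175.215639·143.298 − 130.446·-779.734526) / 4357.899576 = 17.578468
y = (33.126·-779.734526 − -175.215639·2.982) / 4357.899576 = -5.807154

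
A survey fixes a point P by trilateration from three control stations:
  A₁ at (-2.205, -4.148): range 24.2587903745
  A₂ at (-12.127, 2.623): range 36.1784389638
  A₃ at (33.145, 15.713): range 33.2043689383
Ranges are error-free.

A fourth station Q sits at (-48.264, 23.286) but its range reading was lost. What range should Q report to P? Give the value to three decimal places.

eq1: (x + 2.205)² + (y + 4.148)² = 24.2587903745²
eq2: (x + 12.127)² + (y − 2.623)² = 36.1784389638²
eq3: (x − 33.145)² + (y − 15.713)² = 33.2043689383²
eq1−eq2, eq1−eq3 (x²,y² cancel):
  -19.844·x + 13.542·y = -588.514206
  70.700·x + 39.722·y = 809.380259
det = -19.844·39.722 − 13.542·70.700 = -1745.662768
x = (-588.514206·39.722 − 13.542·809.380259) / -1745.662768 = 19.670230
y = (-19.844·809.380259 − -588.514206·70.700) / -1745.662768 = -14.634334
|P − Q| = √((19.670230 − -48.264)² + (-14.634334 − 23.286)²) = 77.801102

77.801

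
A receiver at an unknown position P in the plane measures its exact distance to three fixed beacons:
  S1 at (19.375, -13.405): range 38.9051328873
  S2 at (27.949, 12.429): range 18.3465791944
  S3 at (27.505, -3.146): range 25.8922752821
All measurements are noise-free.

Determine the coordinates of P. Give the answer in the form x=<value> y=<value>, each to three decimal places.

x=46.137 y=14.833

eq1: (x − 19.375)² + (y + 13.405)² = 38.9051328873²
eq2: (x − 27.949)² + (y − 12.429)² = 18.3465791944²
eq3: (x − 27.505)² + (y + 3.146)² = 25.8922752821²
eq1−eq3, eq1−eq2 (x²,y² cancel):
  16.260·x + 20.518·y = 1054.537137
  17.148·x + 51.668·y = 1557.554389
det = 16.260·51.668 − 20.518·17.148 = 488.279016
x = (1054.537137·51.668 − 20.518·1557.554389) / 488.279016 = 46.137399
y = (16.260·1557.554389 − 1054.537137·17.148) / 488.279016 = 14.832977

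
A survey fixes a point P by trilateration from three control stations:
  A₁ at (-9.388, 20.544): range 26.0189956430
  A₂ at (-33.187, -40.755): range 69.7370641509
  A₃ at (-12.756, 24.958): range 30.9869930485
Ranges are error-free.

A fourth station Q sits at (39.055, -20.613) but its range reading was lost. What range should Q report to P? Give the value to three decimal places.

eq1: (x + 9.388)² + (y − 20.544)² = 26.0189956430²
eq2: (x + 33.187)² + (y + 40.755)² = 69.7370641509²
eq3: (x + 12.756)² + (y − 24.958)² = 30.9869930485²
eq3−eq1, eq3−eq2 (x²,y² cancel):
  6.736·x − 8.828·y = 7.778784
  -40.862·x − 131.426·y = -1926.334684
det = 6.736·-131.426 − -8.828·-40.862 = -1246.015272
x = (7.778784·-131.426 − -8.828·-1926.334684) / -1246.015272 = 14.468536
y = (6.736·-1926.334684 − 7.778784·-40.862) / -1246.015272 = 10.158731
|P − Q| = √((14.468536 − 39.055)² + (10.158731 − -20.613)²) = 39.387734

39.388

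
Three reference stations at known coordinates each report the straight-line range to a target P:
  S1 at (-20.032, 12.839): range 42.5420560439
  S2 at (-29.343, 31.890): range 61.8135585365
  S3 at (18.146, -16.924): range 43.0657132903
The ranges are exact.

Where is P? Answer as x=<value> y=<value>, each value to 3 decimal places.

eq1: (x + 20.032)² + (y − 12.839)² = 42.5420560439²
eq2: (x + 29.343)² + (y − 31.890)² = 61.8135585365²
eq3: (x − 18.146)² + (y + 16.924)² = 43.0657132903²
eq3−eq2, eq3−eq1 (x²,y² cancel):
  -94.978·x + 97.628·y = -703.975701
  -76.356·x + 59.526·y = -4.749018
det = -94.978·59.526 − 97.628·-76.356 = 1800.823140
x = (-703.975701·59.526 − 97.628·-4.749018) / 1800.823140 = -23.012377
y = (-94.978·-4.749018 − -703.975701·-76.356) / 1800.823140 = -29.598529

x=-23.012 y=-29.599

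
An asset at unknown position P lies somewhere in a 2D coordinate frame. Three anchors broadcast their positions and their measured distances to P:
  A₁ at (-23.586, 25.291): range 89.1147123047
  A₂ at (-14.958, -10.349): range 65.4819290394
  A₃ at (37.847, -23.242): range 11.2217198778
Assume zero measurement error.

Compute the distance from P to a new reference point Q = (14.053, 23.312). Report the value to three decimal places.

61.199

eq1: (x + 23.586)² + (y − 25.291)² = 89.1147123047²
eq2: (x + 14.958)² + (y + 10.349)² = 65.4819290394²
eq3: (x − 37.847)² + (y + 23.242)² = 11.2217198778²
eq1−eq2, eq1−eq3 (x²,y² cancel):
  17.256·x − 71.280·y = 2788.458406
  122.866·x − 97.066·y = 8592.156848
det = 17.256·-97.066 − -71.280·122.866 = 7082.917584
x = (2788.458406·-97.066 − -71.280·8592.156848) / 7082.917584 = 48.254753
y = (17.256·8592.156848 − 2788.458406·122.866) / 7082.917584 = -27.437912
|P − Q| = √((48.254753 − 14.053)² + (-27.437912 − 23.312)²) = 61.198966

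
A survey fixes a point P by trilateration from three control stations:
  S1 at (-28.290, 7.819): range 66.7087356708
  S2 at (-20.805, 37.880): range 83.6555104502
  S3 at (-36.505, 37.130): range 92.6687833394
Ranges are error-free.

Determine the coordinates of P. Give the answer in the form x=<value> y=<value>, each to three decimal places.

eq1: (x + 28.290)² + (y − 7.819)² = 66.7087356708²
eq2: (x + 20.805)² + (y − 37.880)² = 83.6555104502²
eq3: (x + 36.505)² + (y − 37.130)² = 92.6687833394²
eq3−eq1, eq3−eq2 (x²,y² cancel):
  16.430·x − 58.622·y = 2287.656927
  31.400·x + 1.500·y = 745.749477
det = 16.430·1.500 − -58.622·31.400 = 1865.375800
x = (2287.656927·1.500 − -58.622·745.749477) / 1865.375800 = 25.275771
y = (16.430·745.749477 − 2287.656927·31.400) / 1865.375800 = -31.939818

x=25.276 y=-31.940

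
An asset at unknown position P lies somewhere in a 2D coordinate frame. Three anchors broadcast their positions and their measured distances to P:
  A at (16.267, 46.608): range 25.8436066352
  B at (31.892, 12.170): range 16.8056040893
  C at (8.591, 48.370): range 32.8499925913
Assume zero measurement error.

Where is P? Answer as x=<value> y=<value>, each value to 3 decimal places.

x=34.904 y=28.704

eq1: (x − 16.267)² + (y − 46.608)² = 25.8436066352²
eq2: (x − 31.892)² + (y − 12.170)² = 16.8056040893²
eq3: (x − 8.591)² + (y − 48.370)² = 32.8499925913²
eq2−eq3, eq2−eq1 (x²,y² cancel):
  -46.602·x + 72.400·y = 451.559933
  -31.250·x + 68.876·y = 886.248714
det = -46.602·68.876 − 72.400·-31.250 = -947.259352
x = (451.559933·68.876 − 72.400·886.248714) / -947.259352 = 34.903604
y = (-46.602·886.248714 − 451.559933·-31.250) / -947.259352 = 28.703559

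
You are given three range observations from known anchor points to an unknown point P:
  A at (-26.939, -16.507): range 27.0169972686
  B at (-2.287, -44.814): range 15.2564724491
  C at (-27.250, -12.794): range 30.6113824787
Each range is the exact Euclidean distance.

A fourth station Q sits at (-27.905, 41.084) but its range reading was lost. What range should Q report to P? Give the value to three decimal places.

eq1: (x + 26.939)² + (y + 16.507)² = 27.0169972686²
eq2: (x + 2.287)² + (y + 44.814)² = 15.2564724491²
eq3: (x + 27.250)² + (y + 12.794)² = 30.6113824787²
eq1−eq2, eq1−eq3 (x²,y² cancel):
  49.304·x − 56.614·y = 1512.492385
  -0.622·x + 7.426·y = -299.080430
det = 49.304·7.426 − -56.614·-0.622 = 330.917596
x = (1512.492385·7.426 − -56.614·-299.080430) / 330.917596 = -17.225953
y = (49.304·-299.080430 − 1512.492385·-0.622) / 330.917596 = -41.717610
|P − Q| = √((-17.225953 − -27.905)² + (-41.717610 − 41.084)²) = 83.487416

83.487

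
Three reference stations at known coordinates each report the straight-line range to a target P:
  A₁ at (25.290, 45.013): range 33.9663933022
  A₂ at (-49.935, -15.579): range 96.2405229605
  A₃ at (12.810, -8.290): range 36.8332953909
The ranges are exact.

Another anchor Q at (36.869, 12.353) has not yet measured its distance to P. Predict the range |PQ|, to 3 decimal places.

5.190

eq1: (x − 25.290)² + (y − 45.013)² = 33.9663933022²
eq2: (x + 49.935)² + (y + 15.579)² = 96.2405229605²
eq3: (x − 12.810)² + (y + 8.290)² = 36.8332953909²
eq2−eq1, eq2−eq3 (x²,y² cancel):
  150.450·x + 121.184·y = 8038.067189
  125.490·x + 14.578·y = 5402.157344
det = 150.450·14.578 − 121.184·125.490 = -13014.120060
x = (8038.067189·14.578 − 121.184·5402.157344) / -13014.120060 = 41.299457
y = (150.450·5402.157344 − 8038.067189·125.490) / -13014.120060 = 15.056145
|P − Q| = √((41.299457 − 36.869)² + (15.056145 − 12.353)²) = 5.189985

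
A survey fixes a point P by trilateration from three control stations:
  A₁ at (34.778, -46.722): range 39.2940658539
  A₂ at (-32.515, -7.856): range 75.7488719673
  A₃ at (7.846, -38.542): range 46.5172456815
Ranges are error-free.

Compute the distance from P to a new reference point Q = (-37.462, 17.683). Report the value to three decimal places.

eq1: (x − 34.778)² + (y + 46.722)² = 39.2940658539²
eq2: (x + 32.515)² + (y + 7.856)² = 75.7488719673²
eq3: (x − 7.846)² + (y + 38.542)² = 46.5172456815²
eq1−eq3, eq1−eq2 (x²,y² cancel):
  -53.864·x + 16.360·y = -2465.239622
  -134.586·x + 77.732·y = -6467.380600
det = -53.864·77.732 − 16.360·-134.586 = -1985.129488
x = (-2465.239622·77.732 − 16.360·-6467.380600) / -1985.129488 = 43.232273
y = (-53.864·-6467.380600 − -2465.239622·-134.586) / -1985.129488 = -8.348195
|P − Q| = √((43.232273 − -37.462)² + (-8.348195 − 17.683)²) = 84.789084

84.789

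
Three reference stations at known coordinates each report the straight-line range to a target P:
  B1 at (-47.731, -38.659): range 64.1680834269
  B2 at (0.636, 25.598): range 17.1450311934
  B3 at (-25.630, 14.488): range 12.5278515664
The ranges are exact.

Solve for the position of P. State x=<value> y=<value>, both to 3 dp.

x=-13.134 y=15.384

eq1: (x + 47.731)² + (y + 38.659)² = 64.1680834269²
eq2: (x − 0.636)² + (y − 25.598)² = 17.1450311934²
eq3: (x + 25.630)² + (y − 14.488)² = 12.5278515664²
eq3−eq1, eq3−eq2 (x²,y² cancel):
  -44.202·x − 106.294·y = -1054.628268
  52.532·x + 22.220·y = -348.141974
det = -44.202·22.220 − -106.294·52.532 = 4601.667968
x = (-1054.628268·22.220 − -106.294·-348.141974) / 4601.667968 = -13.134203
y = (-44.202·-348.141974 − -1054.628268·52.532) / 4601.667968 = 15.383618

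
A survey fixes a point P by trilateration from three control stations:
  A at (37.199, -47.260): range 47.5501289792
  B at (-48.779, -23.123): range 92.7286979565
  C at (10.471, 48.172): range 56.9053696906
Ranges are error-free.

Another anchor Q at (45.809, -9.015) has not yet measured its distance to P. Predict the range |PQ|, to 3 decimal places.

10.348

eq1: (x − 37.199)² + (y + 47.260)² = 47.5501289792²
eq2: (x + 48.779)² + (y + 23.123)² = 92.7286979565²
eq3: (x − 10.471)² + (y − 48.172)² = 56.9053696906²
eq3−eq2, eq3−eq1 (x²,y² cancel):
  -118.500·x − 142.590·y = -4876.509780
  53.456·x − 190.864·y = 2164.296110
det = -118.500·-190.864 − -142.590·53.456 = 30239.675040
x = (-4876.509780·-190.864 − -142.590·2164.296110) / 30239.675040 = 40.984473
y = (-118.500·2164.296110 − -4876.509780·53.456) / 30239.675040 = 0.139208
|P − Q| = √((40.984473 − 45.809)² + (0.139208 − -9.015)²) = 10.347734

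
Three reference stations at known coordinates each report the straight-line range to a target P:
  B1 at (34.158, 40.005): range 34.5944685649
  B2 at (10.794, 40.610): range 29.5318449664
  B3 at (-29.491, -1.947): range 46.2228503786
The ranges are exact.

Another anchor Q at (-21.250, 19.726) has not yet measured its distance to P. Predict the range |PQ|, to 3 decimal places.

eq1: (x − 34.158)² + (y − 40.005)² = 34.5944685649²
eq2: (x − 10.794)² + (y − 40.610)² = 29.5318449664²
eq3: (x + 29.491)² + (y + 1.947)² = 46.2228503786²
eq2−eq3, eq2−eq1 (x²,y² cancel):
  -80.570·x − 85.114·y = -2156.594676
  46.728·x − 1.210·y = 676.839065
det = -80.570·-1.210 − -85.114·46.728 = 4074.696692
x = (-2156.594676·-1.210 − -85.114·676.839065) / 4074.696692 = 14.778513
y = (-80.570·676.839065 − -2156.594676·46.728) / 4074.696692 = 11.348190
|P − Q| = √((14.778513 − -21.250)² + (11.348190 − 19.726)²) = 36.989748

36.990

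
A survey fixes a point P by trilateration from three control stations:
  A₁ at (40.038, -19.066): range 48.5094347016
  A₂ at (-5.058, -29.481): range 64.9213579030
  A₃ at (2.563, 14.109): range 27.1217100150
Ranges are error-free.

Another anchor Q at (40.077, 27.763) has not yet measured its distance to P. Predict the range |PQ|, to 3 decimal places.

eq1: (x − 40.038)² + (y + 19.066)² = 48.5094347016²
eq2: (x + 5.058)² + (y + 29.481)² = 64.9213579030²
eq3: (x − 2.563)² + (y − 14.109)² = 27.1217100150²
eq2−eq3, eq2−eq1 (x²,y² cancel):
  15.242·x + 87.180·y = 2790.115683
  90.192·x + 20.830·y = 2933.458532
det = 15.242·20.830 − 87.180·90.192 = -7545.447700
x = (2790.115683·20.830 − 87.180·2933.458532) / -7545.447700 = 26.190733
y = (15.242·2933.458532 − 2790.115683·90.192) / -7545.447700 = 27.425058
|P − Q| = √((26.190733 − 40.077)² + (27.425058 − 27.763)²) = 13.890379

13.890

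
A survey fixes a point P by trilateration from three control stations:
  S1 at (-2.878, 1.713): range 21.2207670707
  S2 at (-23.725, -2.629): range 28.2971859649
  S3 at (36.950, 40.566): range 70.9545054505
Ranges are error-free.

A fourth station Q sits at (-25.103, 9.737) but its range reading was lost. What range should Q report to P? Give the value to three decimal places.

eq1: (x + 2.878)² + (y − 1.713)² = 21.2207670707²
eq2: (x + 23.725)² + (y + 2.629)² = 28.2971859649²
eq3: (x − 36.950)² + (y − 40.566)² = 70.9545054505²
eq2−eq1, eq2−eq3 (x²,y² cancel):
  41.694·x + 8.684·y = -208.160235
  121.350·x + 86.390·y = -1792.695520
det = 41.694·86.390 − 8.684·121.350 = 2548.141260
x = (-208.160235·86.390 − 8.684·-1792.695520) / 2548.141260 = -0.947826
y = (41.694·-1792.695520 − -208.160235·121.350) / 2548.141260 = -19.419803
|P − Q| = √((-0.947826 − -25.103)² + (-19.419803 − 9.737)²) = 37.862800

37.863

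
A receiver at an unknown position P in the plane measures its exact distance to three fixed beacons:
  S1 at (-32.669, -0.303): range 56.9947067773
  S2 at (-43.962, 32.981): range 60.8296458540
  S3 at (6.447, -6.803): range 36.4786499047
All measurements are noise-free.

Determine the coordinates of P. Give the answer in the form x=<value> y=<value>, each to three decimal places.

x=16.680 y=28.211

eq1: (x + 32.669)² + (y + 0.303)² = 56.9947067773²
eq2: (x + 43.962)² + (y − 32.981)² = 60.8296458540²
eq3: (x − 6.447)² + (y + 6.803)² = 36.4786499047²
eq1−eq3, eq1−eq2 (x²,y² cancel):
  78.232·x − 13.000·y = 938.193950
  -22.586·x + 66.568·y = 1501.199221
det = 78.232·66.568 − -13.000·-22.586 = 4914.129776
x = (938.193950·66.568 − -13.000·1501.199221) / 4914.129776 = 16.680326
y = (78.232·1501.199221 − 938.193950·-22.586) / 4914.129776 = 28.210868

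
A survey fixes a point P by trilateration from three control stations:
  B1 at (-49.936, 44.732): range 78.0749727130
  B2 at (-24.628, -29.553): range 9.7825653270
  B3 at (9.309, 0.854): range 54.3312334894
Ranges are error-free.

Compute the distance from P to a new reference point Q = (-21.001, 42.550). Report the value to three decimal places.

eq1: (x + 49.936)² + (y − 44.732)² = 78.0749727130²
eq2: (x + 24.628)² + (y + 29.553)² = 9.7825653270²
eq3: (x − 9.309)² + (y − 0.854)² = 54.3312334894²
eq1−eq2, eq1−eq3 (x²,y² cancel):
  50.616·x − 148.570·y = 2985.365053
  118.490·x − 87.756·y = -1263.350691
det = 50.616·-87.756 − -148.570·118.490 = 13162.201604
x = (2985.365053·-87.756 − -148.570·-1263.350691) / 13162.201604 = -34.164475
y = (50.616·-1263.350691 − 2985.365053·118.490) / 13162.201604 = -31.733419
|P − Q| = √((-34.164475 − -21.001)² + (-31.733419 − 42.550)²) = 75.440728

75.441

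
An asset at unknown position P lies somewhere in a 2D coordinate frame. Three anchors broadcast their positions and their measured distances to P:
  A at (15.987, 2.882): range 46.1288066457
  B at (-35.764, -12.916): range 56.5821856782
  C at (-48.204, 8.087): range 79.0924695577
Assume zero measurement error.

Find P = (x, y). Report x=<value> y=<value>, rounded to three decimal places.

x=12.105 y=-43.083

eq1: (x − 15.987)² + (y − 2.882)² = 46.1288066457²
eq2: (x + 35.764)² + (y + 12.916)² = 56.5821856782²
eq3: (x + 48.204)² + (y − 8.087)² = 79.0924695577²
eq3−eq1, eq3−eq2 (x²,y² cancel):
  128.382·x − 10.410·y = 2002.616846
  24.880·x − 42.006·y = 2110.936572
det = 128.382·-42.006 − -10.410·24.880 = -5133.813492
x = (2002.616846·-42.006 − -10.410·2110.936572) / -5133.813492 = 12.105440
y = (128.382·2110.936572 − 2002.616846·24.880) / -5133.813492 = -43.083207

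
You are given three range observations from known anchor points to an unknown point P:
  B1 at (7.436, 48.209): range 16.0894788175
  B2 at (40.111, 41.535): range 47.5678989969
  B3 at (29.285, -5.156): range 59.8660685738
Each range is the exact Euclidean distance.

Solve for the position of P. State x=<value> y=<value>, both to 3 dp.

eq1: (x − 7.436)² + (y − 48.209)² = 16.0894788175²
eq2: (x − 40.111)² + (y − 41.535)² = 47.5678989969²
eq3: (x − 29.285)² + (y + 5.156)² = 59.8660685738²
eq1−eq3, eq1−eq2 (x²,y² cancel):
  43.698·x − 106.730·y = -4820.281054
  65.350·x − 13.348·y = -1049.186917
det = 43.698·-13.348 − -106.730·65.350 = 6391.524596
x = (-4820.281054·-13.348 − -106.730·-1049.186917) / 6391.524596 = -7.453403
y = (43.698·-1049.186917 − -4820.281054·65.350) / 6391.524596 = 42.111705

x=-7.453 y=42.112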